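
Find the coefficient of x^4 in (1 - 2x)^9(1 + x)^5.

-79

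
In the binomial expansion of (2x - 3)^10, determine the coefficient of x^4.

2449440

The general term is C(10,j)·(2x)^j·(-3)^(10-j); the x^4 term has j = 4.
C(10,4) = 210.
Coefficient = C(10,4) · 2^4 · (-3)^6 = 210 · 16 · 729 = 2449440.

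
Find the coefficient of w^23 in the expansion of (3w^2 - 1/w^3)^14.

-22320522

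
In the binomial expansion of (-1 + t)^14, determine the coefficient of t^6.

The general term is C(14,j)·(-1)^j·(t)^(14-j); the t^6 term has j = 8.
C(14,8) = 3003.
Coefficient = C(14,8) = 3003.

3003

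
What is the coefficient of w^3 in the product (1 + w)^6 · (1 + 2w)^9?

1826

Coefficient of w^3 = Σ_{j} C(6,j)·1^j·C(9,3-j)·2^(3-j) for j from 0 to 3.
= 672 + 864 + 270 + 20 = 1826.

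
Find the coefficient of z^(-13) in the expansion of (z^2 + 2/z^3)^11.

42240

General term: C(11,j)·(z^2)^j·(2/z^3)^(11-j), with z-exponent 2j − 3(11−j) = 5j − 33.
Set 5j − 33 = -13: j = 4.
C(11,4) = 330; 1^4 = 1; 2^7 = 128.
Coefficient = 330 · 1 · 128 = 42240.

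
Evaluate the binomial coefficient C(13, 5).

1287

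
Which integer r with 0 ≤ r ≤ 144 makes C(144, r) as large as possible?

72

C(144,r) is maximized at r = 144/2 = 72.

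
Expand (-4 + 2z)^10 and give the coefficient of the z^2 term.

The general term is C(10,j)·(-4)^j·(2z)^(10-j); the z^2 term has j = 8.
C(10,8) = 45.
Coefficient = C(10,8) · (-4)^8 · 2^2 = 45 · 65536 · 4 = 11796480.

11796480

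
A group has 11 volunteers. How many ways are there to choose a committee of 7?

This is C(11,7) = 330.

330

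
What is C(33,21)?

C(33,21) = C(33,12) by symmetry.
C(33,12) = (33·32·31·30·29·28·27·26·25·24·23·22) / 12! = 169958063987712000 / 479001600 = 354817320.

354817320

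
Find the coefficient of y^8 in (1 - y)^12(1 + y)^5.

Coefficient of y^8 = Σ_{j} C(12,j)·(-1)^j·C(5,8-j)·1^(8-j) for j from 3 to 8.
= (-220) + 2475 + (-7920) + 9240 + (-3960) + 495 = 110.

110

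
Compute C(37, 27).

348330136

C(37,27) = C(37,10) by symmetry.
C(37,10) = (37·36·35·34·33·32·31·30·29·28) / 10! = 1264020397516800 / 3628800 = 348330136.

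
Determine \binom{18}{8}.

43758

C(18,8) = (18·17·16·15·14·13·12·11) / 8! = 1764322560 / 40320 = 43758.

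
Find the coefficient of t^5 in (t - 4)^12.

-12976128

The general term is C(12,j)·(t)^j·(-4)^(12-j); the t^5 term has j = 5.
C(12,5) = 792.
Coefficient = C(12,5) · (-4)^7 = 792 · (-16384) = -12976128.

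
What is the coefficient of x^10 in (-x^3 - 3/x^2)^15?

-14073345

General term: C(15,j)·(-x^3)^j·(-3/x^2)^(15-j), with x-exponent 3j − 2(15−j) = 5j − 30.
Set 5j − 30 = 10: j = 8.
C(15,8) = 6435; (-1)^8 = 1; (-3)^7 = -2187.
Coefficient = 6435 · 1 · (-2187) = -14073345.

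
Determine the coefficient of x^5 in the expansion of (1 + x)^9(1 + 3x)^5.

23184

Coefficient of x^5 = Σ_{j} C(9,j)·1^j·C(5,5-j)·3^(5-j) for j from 0 to 5.
= 243 + 3645 + 9720 + 7560 + 1890 + 126 = 23184.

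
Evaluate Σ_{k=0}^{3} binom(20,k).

1 + 20 + 190 + 1140 = 1351.

1351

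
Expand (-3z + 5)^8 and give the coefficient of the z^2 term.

3937500

The general term is C(8,j)·(-3z)^j·(5)^(8-j); the z^2 term has j = 2.
C(8,2) = 28.
Coefficient = C(8,2) · (-3)^2 · 5^6 = 28 · 9 · 15625 = 3937500.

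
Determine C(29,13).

67863915

C(29,13) = (29·28·27·26·25·24·23·22·21·20·19·18·17) / 13! = 422590010274432000 / 6227020800 = 67863915.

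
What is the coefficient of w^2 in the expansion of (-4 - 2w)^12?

The general term is C(12,j)·(-4)^j·(-2w)^(12-j); the w^2 term has j = 10.
C(12,10) = 66.
Coefficient = C(12,10) · (-4)^10 · (-2)^2 = 66 · 1048576 · 4 = 276824064.

276824064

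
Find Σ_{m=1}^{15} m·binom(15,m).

245760

Since m·C(15,m) = 15·C(14,m−1), the sum is 15·2^14 = 15·16384 = 245760.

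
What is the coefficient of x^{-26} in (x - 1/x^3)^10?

-10

General term: C(10,j)·(x)^j·(-1/x^3)^(10-j), with x-exponent 1j − 3(10−j) = 4j − 30.
Set 4j − 30 = -26: j = 1.
C(10,1) = 10; 1^1 = 1; (-1)^9 = -1.
Coefficient = 10 · 1 · (-1) = -10.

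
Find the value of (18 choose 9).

48620

C(18,9) = (18·17·16·15·14·13·12·11·10) / 9! = 17643225600 / 362880 = 48620.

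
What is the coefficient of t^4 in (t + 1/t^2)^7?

7

General term: C(7,j)·(t)^j·(1/t^2)^(7-j), with t-exponent 1j − 2(7−j) = 3j − 14.
Set 3j − 14 = 4: j = 6.
C(7,6) = 7; 1^6 = 1; 1^1 = 1.
Coefficient = 7 · 1 · 1 = 7.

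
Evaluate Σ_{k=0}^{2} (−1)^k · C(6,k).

The partial alternating sum Σ_{k=0}^{2} (−1)^k C(6,k) = (−1)^2 C(5,2) = 10.

10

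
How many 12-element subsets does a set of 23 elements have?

C(23,12) = C(23,11) by symmetry.
C(23,11) = (23·22·21·20·19·18·17·16·15·14·13) / 11! = 53970627110400 / 39916800 = 1352078.

1352078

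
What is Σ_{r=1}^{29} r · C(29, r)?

Since r·C(29,r) = 29·C(28,r−1), the sum is 29·2^28 = 29·268435456 = 7784628224.

7784628224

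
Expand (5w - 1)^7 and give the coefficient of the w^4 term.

The general term is C(7,j)·(5w)^j·(-1)^(7-j); the w^4 term has j = 4.
C(7,4) = 35.
Coefficient = C(7,4) · 5^4 · (-1)^3 = 35 · 625 · (-1) = -21875.

-21875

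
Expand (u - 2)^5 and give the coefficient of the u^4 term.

The general term is C(5,j)·(u)^j·(-2)^(5-j); the u^4 term has j = 4.
C(5,4) = 5.
Coefficient = C(5,4) · (-2)^1 = 5 · (-2) = -10.

-10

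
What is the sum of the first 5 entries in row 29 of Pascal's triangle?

27841

1 + 29 + 406 + 3654 + 23751 = 27841.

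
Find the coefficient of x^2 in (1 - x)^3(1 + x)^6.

0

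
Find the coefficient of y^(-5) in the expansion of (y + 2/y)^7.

General term: C(7,j)·(y)^j·(2/y)^(7-j), with y-exponent 1j − 1(7−j) = 2j − 7.
Set 2j − 7 = -5: j = 1.
C(7,1) = 7; 1^1 = 1; 2^6 = 64.
Coefficient = 7 · 1 · 64 = 448.

448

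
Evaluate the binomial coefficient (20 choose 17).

1140

C(20,17) = C(20,3) by symmetry.
C(20,3) = (20·19·18) / 3! = 6840 / 6 = 1140.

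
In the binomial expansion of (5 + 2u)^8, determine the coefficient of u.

1250000

The general term is C(8,j)·(5)^j·(2u)^(8-j); the u^1 term has j = 7.
C(8,7) = 8.
Coefficient = C(8,7) · 5^7 · 2^1 = 8 · 78125 · 2 = 1250000.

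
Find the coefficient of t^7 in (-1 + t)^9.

36

The general term is C(9,j)·(-1)^j·(t)^(9-j); the t^7 term has j = 2.
C(9,2) = 36.
Coefficient = C(9,2) = 36.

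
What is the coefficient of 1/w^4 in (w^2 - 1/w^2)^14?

3003

General term: C(14,j)·(w^2)^j·(-1/w^2)^(14-j), with w-exponent 2j − 2(14−j) = 4j − 28.
Set 4j − 28 = -4: j = 6.
C(14,6) = 3003; 1^6 = 1; (-1)^8 = 1.
Coefficient = 3003 · 1 · 1 = 3003.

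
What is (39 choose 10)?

C(39,10) = (39·38·37·36·35·34·33·32·31·30) / 10! = 2306992893004800 / 3628800 = 635745396.

635745396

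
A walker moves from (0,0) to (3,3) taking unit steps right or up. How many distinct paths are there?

20

Each path is a sequence of 6 steps with 3 rights: C(6,3) = 20.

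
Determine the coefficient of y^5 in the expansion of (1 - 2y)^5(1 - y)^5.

-1683

Coefficient of y^5 = Σ_{j} C(5,j)·(-2)^j·C(5,5-j)·(-1)^(5-j) for j from 0 to 5.
= (-1) + (-50) + (-400) + (-800) + (-400) + (-32) = -1683.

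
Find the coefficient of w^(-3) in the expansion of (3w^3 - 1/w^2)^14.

-486486

General term: C(14,j)·(3w^3)^j·(-1/w^2)^(14-j), with w-exponent 3j − 2(14−j) = 5j − 28.
Set 5j − 28 = -3: j = 5.
C(14,5) = 2002; 3^5 = 243; (-1)^9 = -1.
Coefficient = 2002 · 243 · (-1) = -486486.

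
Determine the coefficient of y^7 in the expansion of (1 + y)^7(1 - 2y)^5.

Coefficient of y^7 = Σ_{j} C(7,j)·1^j·C(5,7-j)·(-2)^(7-j) for j from 2 to 7.
= (-672) + 2800 + (-2800) + 840 + (-70) + 1 = 99.

99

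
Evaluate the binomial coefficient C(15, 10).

3003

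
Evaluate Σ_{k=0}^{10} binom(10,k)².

184756

Σ C(10,k)² is the coefficient of x^10 in (1+x)^10(1+x)^10 = (1+x)^20, i.e. C(20,10) = 184756.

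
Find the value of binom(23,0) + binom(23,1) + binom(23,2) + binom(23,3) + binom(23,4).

10903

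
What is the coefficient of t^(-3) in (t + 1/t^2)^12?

792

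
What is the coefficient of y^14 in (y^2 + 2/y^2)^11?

General term: C(11,j)·(y^2)^j·(2/y^2)^(11-j), with y-exponent 2j − 2(11−j) = 4j − 22.
Set 4j − 22 = 14: j = 9.
C(11,9) = 55; 1^9 = 1; 2^2 = 4.
Coefficient = 55 · 1 · 4 = 220.

220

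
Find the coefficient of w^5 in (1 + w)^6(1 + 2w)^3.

Coefficient of w^5 = Σ_{j} C(6,j)·1^j·C(3,5-j)·2^(5-j) for j from 2 to 5.
= 120 + 240 + 90 + 6 = 456.

456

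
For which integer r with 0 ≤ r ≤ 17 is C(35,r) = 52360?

C(35,r) increases on 0 ≤ r ≤ 17. C(35,3) = 6545 and C(35,4) = 52360, so r = 4.

4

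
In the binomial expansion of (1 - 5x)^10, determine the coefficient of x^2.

1125

The general term is C(10,j)·(1)^j·(-5x)^(10-j); the x^2 term has j = 8.
C(10,8) = 45.
Coefficient = C(10,8) · (-5)^2 = 45 · 25 = 1125.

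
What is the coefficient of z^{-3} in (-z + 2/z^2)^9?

General term: C(9,j)·(-z)^j·(2/z^2)^(9-j), with z-exponent 1j − 2(9−j) = 3j − 18.
Set 3j − 18 = -3: j = 5.
C(9,5) = 126; (-1)^5 = -1; 2^4 = 16.
Coefficient = 126 · (-1) · 16 = -2016.

-2016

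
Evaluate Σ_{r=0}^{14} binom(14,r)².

By Vandermonde's identity, Σ C(14,r)² = C(28,14) = 40116600.

40116600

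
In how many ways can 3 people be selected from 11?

This is C(11,3) = 165.

165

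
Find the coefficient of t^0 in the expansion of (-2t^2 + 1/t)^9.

-672

General term: C(9,j)·(-2t^2)^j·(1/t)^(9-j), with t-exponent 2j − 1(9−j) = 3j − 9.
Set 3j − 9 = 0: j = 3.
C(9,3) = 84; (-2)^3 = -8; 1^6 = 1.
Coefficient = 84 · (-8) · 1 = -672.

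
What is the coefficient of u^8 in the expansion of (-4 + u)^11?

-10560

The general term is C(11,j)·(-4)^j·(u)^(11-j); the u^8 term has j = 3.
C(11,3) = 165.
Coefficient = C(11,3) · (-4)^3 = 165 · (-64) = -10560.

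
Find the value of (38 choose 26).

2707475148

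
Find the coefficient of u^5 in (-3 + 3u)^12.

The general term is C(12,j)·(-3)^j·(3u)^(12-j); the u^5 term has j = 7.
C(12,7) = 792.
Coefficient = C(12,7) · (-3)^7 · 3^5 = 792 · (-2187) · 243 = -420901272.

-420901272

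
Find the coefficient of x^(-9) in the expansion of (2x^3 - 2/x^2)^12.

-901120

General term: C(12,j)·(2x^3)^j·(-2/x^2)^(12-j), with x-exponent 3j − 2(12−j) = 5j − 24.
Set 5j − 24 = -9: j = 3.
C(12,3) = 220; 2^3 = 8; (-2)^9 = -512.
Coefficient = 220 · 8 · (-512) = -901120.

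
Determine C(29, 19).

20030010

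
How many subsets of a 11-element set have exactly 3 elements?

165

Choose the 3 positions: C(11,3) = 165.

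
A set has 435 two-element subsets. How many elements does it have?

30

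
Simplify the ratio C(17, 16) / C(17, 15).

1/8

C(n,k+1)/C(n,k) = (n−k)/(k+1) = (17−15)/(15+1) = 2/16 = 1/8.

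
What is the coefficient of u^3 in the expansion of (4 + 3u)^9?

9289728

The general term is C(9,j)·(4)^j·(3u)^(9-j); the u^3 term has j = 6.
C(9,6) = 84.
Coefficient = C(9,6) · 4^6 · 3^3 = 84 · 4096 · 27 = 9289728.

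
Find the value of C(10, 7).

120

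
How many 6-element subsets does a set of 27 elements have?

C(27,6) = (27·26·25·24·23·22) / 6! = 213127200 / 720 = 296010.

296010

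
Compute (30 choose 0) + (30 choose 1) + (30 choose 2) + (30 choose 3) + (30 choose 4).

31931

1 + 30 + 435 + 4060 + 27405 = 31931.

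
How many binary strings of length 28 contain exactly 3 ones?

3276

Choose the 3 positions: C(28,3) = 3276.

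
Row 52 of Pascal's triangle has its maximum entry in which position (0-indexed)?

C(52,r) is maximized at r = 52/2 = 26.

26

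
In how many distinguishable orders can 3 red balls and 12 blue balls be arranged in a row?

455

Choose positions for the red balls: C(15,3) = 455.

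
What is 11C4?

330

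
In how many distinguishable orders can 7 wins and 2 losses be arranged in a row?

36

Choose positions for the wins: C(9,7) = 36.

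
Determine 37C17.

C(37,17) = (37·36·35·34·33·32·31·30·29·28·27·26·25·24·23·22·21) / 17! = 5657339689378493276160000 / 355687428096000 = 15905368710.

15905368710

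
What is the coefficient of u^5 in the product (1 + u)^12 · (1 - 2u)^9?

Coefficient of u^5 = Σ_{j} C(12,j)·1^j·C(9,5-j)·(-2)^(5-j) for j from 0 to 5.
= (-4032) + 24192 + (-44352) + 31680 + (-8910) + 792 = -630.

-630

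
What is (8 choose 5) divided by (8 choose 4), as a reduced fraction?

4/5

C(n,k+1)/C(n,k) = (n−k)/(k+1) = (8−4)/(4+1) = 4/5.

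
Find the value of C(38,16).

22239974430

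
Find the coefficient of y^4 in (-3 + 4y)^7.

-241920

The general term is C(7,j)·(-3)^j·(4y)^(7-j); the y^4 term has j = 3.
C(7,3) = 35.
Coefficient = C(7,3) · (-3)^3 · 4^4 = 35 · (-27) · 256 = -241920.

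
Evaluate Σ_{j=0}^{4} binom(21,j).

7547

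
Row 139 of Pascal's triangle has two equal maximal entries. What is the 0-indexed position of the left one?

69

For odd n = 139, C(139,j) peaks at j = (n−1)/2 and (n+1)/2; the lesser is 69.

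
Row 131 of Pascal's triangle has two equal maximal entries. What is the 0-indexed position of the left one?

For odd n = 131, C(131,k) peaks at k = (n−1)/2 and (n+1)/2; the smaller is 65.

65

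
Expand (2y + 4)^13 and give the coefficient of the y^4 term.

The general term is C(13,j)·(2y)^j·(4)^(13-j); the y^4 term has j = 4.
C(13,4) = 715.
Coefficient = C(13,4) · 2^4 · 4^9 = 715 · 16 · 262144 = 2998927360.

2998927360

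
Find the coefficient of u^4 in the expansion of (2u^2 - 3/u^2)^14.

560431872

General term: C(14,j)·(2u^2)^j·(-3/u^2)^(14-j), with u-exponent 2j − 2(14−j) = 4j − 28.
Set 4j − 28 = 4: j = 8.
C(14,8) = 3003; 2^8 = 256; (-3)^6 = 729.
Coefficient = 3003 · 256 · 729 = 560431872.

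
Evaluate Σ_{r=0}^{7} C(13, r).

1 + 13 + 78 + 286 + 715 + 1287 + 1716 + 1716 = 5812.

5812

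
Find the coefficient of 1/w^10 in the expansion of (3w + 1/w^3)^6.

General term: C(6,j)·(3w)^j·(1/w^3)^(6-j), with w-exponent 1j − 3(6−j) = 4j − 18.
Set 4j − 18 = -10: j = 2.
C(6,2) = 15; 3^2 = 9; 1^4 = 1.
Coefficient = 15 · 9 · 1 = 135.

135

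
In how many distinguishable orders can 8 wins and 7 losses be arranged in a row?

6435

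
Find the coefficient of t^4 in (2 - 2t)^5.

The general term is C(5,j)·(2)^j·(-2t)^(5-j); the t^4 term has j = 1.
C(5,1) = 5.
Coefficient = C(5,1) · 2^1 · (-2)^4 = 5 · 2 · 16 = 160.

160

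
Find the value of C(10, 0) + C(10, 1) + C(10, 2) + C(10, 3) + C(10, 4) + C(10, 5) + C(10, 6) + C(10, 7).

968

1 + 10 + 45 + 120 + 210 + 252 + 210 + 120 = 968.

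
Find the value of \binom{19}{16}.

C(19,16) = C(19,3) by symmetry.
C(19,3) = (19·18·17) / 3! = 5814 / 6 = 969.

969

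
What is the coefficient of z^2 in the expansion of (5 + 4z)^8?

7000000

The general term is C(8,j)·(5)^j·(4z)^(8-j); the z^2 term has j = 6.
C(8,6) = 28.
Coefficient = C(8,6) · 5^6 · 4^2 = 28 · 15625 · 16 = 7000000.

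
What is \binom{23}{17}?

100947

C(23,17) = C(23,6) by symmetry.
C(23,6) = (23·22·21·20·19·18) / 6! = 72681840 / 720 = 100947.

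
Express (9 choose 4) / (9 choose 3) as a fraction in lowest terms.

3/2

C(n,k+1)/C(n,k) = (n−k)/(k+1) = (9−3)/(3+1) = 6/4 = 3/2.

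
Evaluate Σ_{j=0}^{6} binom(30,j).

1 + 30 + 435 + 4060 + 27405 + 142506 + 593775 = 768212.

768212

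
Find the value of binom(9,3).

84

C(9,3) = (9·8·7) / 3! = 504 / 6 = 84.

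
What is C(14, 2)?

C(14,2) = (14·13) / 2! = 182 / 2 = 91.

91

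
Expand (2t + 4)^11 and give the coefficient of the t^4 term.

86507520

The general term is C(11,j)·(2t)^j·(4)^(11-j); the t^4 term has j = 4.
C(11,4) = 330.
Coefficient = C(11,4) · 2^4 · 4^7 = 330 · 16 · 16384 = 86507520.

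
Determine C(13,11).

78

C(13,11) = C(13,2) by symmetry.
C(13,2) = (13·12) / 2! = 156 / 2 = 78.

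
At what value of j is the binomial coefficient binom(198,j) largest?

C(198,j) is maximized at j = 198/2 = 99.

99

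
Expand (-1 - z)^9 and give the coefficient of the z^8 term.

The general term is C(9,j)·(-1)^j·(-z)^(9-j); the z^8 term has j = 1.
C(9,1) = 9.
Coefficient = C(9,1) · (-1)^1 = 9 · (-1) = -9.

-9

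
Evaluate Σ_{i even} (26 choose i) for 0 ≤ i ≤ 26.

Half of (1+1)^26 + (1−1)^26 gives the even-index sum: 2^25 = 33554432.

33554432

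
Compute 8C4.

70

C(8,4) = (8·7·6·5) / 4! = 1680 / 24 = 70.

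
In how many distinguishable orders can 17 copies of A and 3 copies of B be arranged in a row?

1140

Choose positions for the A's: C(20,17) = 1140.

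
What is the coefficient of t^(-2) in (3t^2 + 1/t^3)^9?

30618

General term: C(9,j)·(3t^2)^j·(1/t^3)^(9-j), with t-exponent 2j − 3(9−j) = 5j − 27.
Set 5j − 27 = -2: j = 5.
C(9,5) = 126; 3^5 = 243; 1^4 = 1.
Coefficient = 126 · 243 · 1 = 30618.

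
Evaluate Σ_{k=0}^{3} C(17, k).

834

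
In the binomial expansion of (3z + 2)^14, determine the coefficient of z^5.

The general term is C(14,j)·(3z)^j·(2)^(14-j); the z^5 term has j = 5.
C(14,5) = 2002.
Coefficient = C(14,5) · 3^5 · 2^9 = 2002 · 243 · 512 = 249080832.

249080832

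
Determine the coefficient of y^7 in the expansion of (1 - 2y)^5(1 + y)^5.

Coefficient of y^7 = Σ_{j} C(5,j)·(-2)^j·C(5,7-j)·1^(7-j) for j from 2 to 5.
= 40 + (-400) + 800 + (-320) = 120.

120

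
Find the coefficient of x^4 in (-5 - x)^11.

The general term is C(11,j)·(-5)^j·(-x)^(11-j); the x^4 term has j = 7.
C(11,7) = 330.
Coefficient = C(11,7) · (-5)^7 = 330 · (-78125) = -25781250.

-25781250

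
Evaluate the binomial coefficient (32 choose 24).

10518300

C(32,24) = C(32,8) by symmetry.
C(32,8) = (32·31·30·29·28·27·26·25) / 8! = 424097856000 / 40320 = 10518300.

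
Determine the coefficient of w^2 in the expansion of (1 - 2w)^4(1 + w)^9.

-12

Coefficient of w^2 = Σ_{j} C(4,j)·(-2)^j·C(9,2-j)·1^(2-j) for j from 0 to 2.
= 36 + (-72) + 24 = -12.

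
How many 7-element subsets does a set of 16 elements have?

C(16,7) = (16·15·14·13·12·11·10) / 7! = 57657600 / 5040 = 11440.

11440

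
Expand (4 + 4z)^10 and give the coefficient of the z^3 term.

125829120

The general term is C(10,j)·(4)^j·(4z)^(10-j); the z^3 term has j = 7.
C(10,7) = 120.
Coefficient = C(10,7) · 4^7 · 4^3 = 120 · 16384 · 64 = 125829120.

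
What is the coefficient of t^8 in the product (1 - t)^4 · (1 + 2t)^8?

Coefficient of t^8 = Σ_{j} C(4,j)·(-1)^j·C(8,8-j)·2^(8-j) for j from 0 to 4.
= 256 + (-4096) + 10752 + (-7168) + 1120 = 864.

864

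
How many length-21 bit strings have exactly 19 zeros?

210

Choose the 19 positions: C(21,19) = 210.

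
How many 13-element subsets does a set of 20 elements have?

77520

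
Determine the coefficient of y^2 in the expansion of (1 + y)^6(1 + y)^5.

Coefficient of y^2 = Σ_{j} C(6,j)·C(5,2-j) for j from 0 to 2.
= 10 + 30 + 15 = 55.

55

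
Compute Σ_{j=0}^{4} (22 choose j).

9109

1 + 22 + 231 + 1540 + 7315 = 9109.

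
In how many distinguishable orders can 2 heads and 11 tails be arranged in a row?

78

Choose positions for the heads: C(13,2) = 78.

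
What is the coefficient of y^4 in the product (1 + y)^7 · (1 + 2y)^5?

Coefficient of y^4 = Σ_{j} C(7,j)·1^j·C(5,4-j)·2^(4-j) for j from 0 to 4.
= 80 + 560 + 840 + 350 + 35 = 1865.

1865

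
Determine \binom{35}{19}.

4059928950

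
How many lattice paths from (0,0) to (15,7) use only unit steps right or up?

Each path is a sequence of 22 steps with 15 rights: C(22,15) = 170544.

170544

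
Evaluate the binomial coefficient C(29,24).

118755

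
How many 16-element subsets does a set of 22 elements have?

74613

C(22,16) = C(22,6) by symmetry.
C(22,6) = (22·21·20·19·18·17) / 6! = 53721360 / 720 = 74613.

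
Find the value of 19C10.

92378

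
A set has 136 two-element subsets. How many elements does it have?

17

n(n−1)/2 = 136 ⇒ n(n−1) = 272. Since 17·16 = 272, n = 17.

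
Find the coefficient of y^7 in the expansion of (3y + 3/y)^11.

9743085

General term: C(11,j)·(3y)^j·(3/y)^(11-j), with y-exponent 1j − 1(11−j) = 2j − 11.
Set 2j − 11 = 7: j = 9.
C(11,9) = 55; 3^9 = 19683; 3^2 = 9.
Coefficient = 55 · 19683 · 9 = 9743085.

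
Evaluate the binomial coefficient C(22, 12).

C(22,12) = C(22,10) by symmetry.
C(22,10) = (22·21·20·19·18·17·16·15·14·13) / 10! = 2346549004800 / 3628800 = 646646.

646646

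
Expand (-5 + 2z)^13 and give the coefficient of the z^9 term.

The general term is C(13,j)·(-5)^j·(2z)^(13-j); the z^9 term has j = 4.
C(13,4) = 715.
Coefficient = C(13,4) · (-5)^4 · 2^9 = 715 · 625 · 512 = 228800000.

228800000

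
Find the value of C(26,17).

3124550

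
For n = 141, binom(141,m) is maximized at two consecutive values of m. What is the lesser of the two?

For odd n = 141, C(141,m) peaks at m = (n−1)/2 and (n+1)/2; the lesser is 70.

70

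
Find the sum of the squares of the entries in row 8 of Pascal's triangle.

Σ C(8,r)² is the coefficient of x^8 in (1+x)^8(1+x)^8 = (1+x)^16, i.e. C(16,8) = 12870.

12870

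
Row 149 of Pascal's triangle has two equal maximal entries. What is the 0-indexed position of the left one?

For odd n = 149, C(149,i) peaks at i = (n−1)/2 and (n+1)/2; the lesser is 74.

74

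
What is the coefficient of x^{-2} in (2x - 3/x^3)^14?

General term: C(14,j)·(2x)^j·(-3/x^3)^(14-j), with x-exponent 1j − 3(14−j) = 4j − 42.
Set 4j − 42 = -2: j = 10.
C(14,10) = 1001; 2^10 = 1024; (-3)^4 = 81.
Coefficient = 1001 · 1024 · 81 = 83026944.

83026944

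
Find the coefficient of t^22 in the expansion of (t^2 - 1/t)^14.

91

General term: C(14,j)·(t^2)^j·(-1/t)^(14-j), with t-exponent 2j − 1(14−j) = 3j − 14.
Set 3j − 14 = 22: j = 12.
C(14,12) = 91; 1^12 = 1; (-1)^2 = 1.
Coefficient = 91 · 1 · 1 = 91.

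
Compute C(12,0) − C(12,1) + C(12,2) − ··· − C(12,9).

The partial alternating sum Σ_{k=0}^{9} (−1)^k C(12,k) = (−1)^9 C(11,9) = -55.

-55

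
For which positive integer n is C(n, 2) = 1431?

54

n(n−1)/2 = 1431 ⇒ n(n−1) = 2862. Since 54·53 = 2862, n = 54.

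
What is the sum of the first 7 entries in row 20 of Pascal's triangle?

1 + 20 + 190 + 1140 + 4845 + 15504 + 38760 = 60460.

60460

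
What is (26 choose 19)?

C(26,19) = C(26,7) by symmetry.
C(26,7) = (26·25·24·23·22·21·20) / 7! = 3315312000 / 5040 = 657800.

657800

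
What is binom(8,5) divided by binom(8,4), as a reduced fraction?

4/5

C(n,k+1)/C(n,k) = (n−k)/(k+1) = (8−4)/(4+1) = 4/5.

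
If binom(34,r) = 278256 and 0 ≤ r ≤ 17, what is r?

5

C(34,r) increases on 0 ≤ r ≤ 17. C(34,4) = 46376 and C(34,5) = 278256, so r = 5.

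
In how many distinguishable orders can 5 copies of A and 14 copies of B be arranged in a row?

Choose positions for the A's: C(19,5) = 11628.

11628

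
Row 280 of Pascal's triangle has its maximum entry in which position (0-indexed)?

C(280,r) is maximized at r = 280/2 = 140.

140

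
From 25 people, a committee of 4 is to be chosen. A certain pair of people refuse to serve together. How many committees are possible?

12397

All 4-subsets: C(25,4) = 12650. Those containing both fixed elements: C(23,2) = 253.
12650 − 253 = 12397.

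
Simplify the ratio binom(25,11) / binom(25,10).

15/11

C(n,k+1)/C(n,k) = (n−k)/(k+1) = (25−10)/(10+1) = 15/11.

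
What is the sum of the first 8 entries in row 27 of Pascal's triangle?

1285624

1 + 27 + 351 + 2925 + 17550 + 80730 + 296010 + 888030 = 1285624.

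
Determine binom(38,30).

C(38,30) = C(38,8) by symmetry.
C(38,8) = (38·37·36·35·34·33·32·31) / 8! = 1971788797440 / 40320 = 48903492.

48903492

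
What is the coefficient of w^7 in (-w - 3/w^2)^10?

General term: C(10,j)·(-w)^j·(-3/w^2)^(10-j), with w-exponent 1j − 2(10−j) = 3j − 20.
Set 3j − 20 = 7: j = 9.
C(10,9) = 10; (-1)^9 = -1; (-3)^1 = -3.
Coefficient = 10 · (-1) · (-3) = 30.

30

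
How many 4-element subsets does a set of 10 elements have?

210

C(10,4) = (10·9·8·7) / 4! = 5040 / 24 = 210.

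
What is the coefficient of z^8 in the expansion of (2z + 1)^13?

The general term is C(13,j)·(2z)^j·(1)^(13-j); the z^8 term has j = 8.
C(13,8) = 1287.
Coefficient = C(13,8) · 2^8 = 1287 · 256 = 329472.

329472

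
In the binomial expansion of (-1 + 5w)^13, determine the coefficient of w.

65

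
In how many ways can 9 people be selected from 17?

This is C(17,9) = 24310.

24310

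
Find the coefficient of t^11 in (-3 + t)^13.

The general term is C(13,j)·(-3)^j·(t)^(13-j); the t^11 term has j = 2.
C(13,2) = 78.
Coefficient = C(13,2) · (-3)^2 = 78 · 9 = 702.

702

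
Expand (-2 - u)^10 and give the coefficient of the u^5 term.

8064

The general term is C(10,j)·(-2)^j·(-u)^(10-j); the u^5 term has j = 5.
C(10,5) = 252.
Coefficient = C(10,5) · (-2)^5 · (-1)^5 = 252 · (-32) · (-1) = 8064.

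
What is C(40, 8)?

76904685

C(40,8) = (40·39·38·37·36·35·34·33) / 8! = 3100796899200 / 40320 = 76904685.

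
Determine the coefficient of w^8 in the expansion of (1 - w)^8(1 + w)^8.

Coefficient of w^8 = Σ_{j} C(8,j)·(-1)^j·C(8,8-j)·1^(8-j) for j from 0 to 8.
= 1 + (-64) + 784 + (-3136) + 4900 + (-3136) + 784 + (-64) + 1 = 70.

70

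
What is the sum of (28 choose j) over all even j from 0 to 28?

134217728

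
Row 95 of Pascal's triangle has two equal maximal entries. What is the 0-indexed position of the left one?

47

For odd n = 95, C(95,j) peaks at j = (n−1)/2 and (n+1)/2; the smaller is 47.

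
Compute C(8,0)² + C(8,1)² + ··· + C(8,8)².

Σ C(8,k)² is the coefficient of x^8 in (1+x)^8(1+x)^8 = (1+x)^16, i.e. C(16,8) = 12870.

12870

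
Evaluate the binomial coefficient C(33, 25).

13884156

C(33,25) = C(33,8) by symmetry.
C(33,8) = (33·32·31·30·29·28·27·26) / 8! = 559809169920 / 40320 = 13884156.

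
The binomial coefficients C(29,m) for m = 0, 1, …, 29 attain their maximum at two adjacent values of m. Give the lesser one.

14

For odd n = 29, C(29,m) peaks at m = (n−1)/2 and (n+1)/2; the lesser is 14.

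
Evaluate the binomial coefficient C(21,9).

293930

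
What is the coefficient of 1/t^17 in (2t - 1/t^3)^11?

General term: C(11,j)·(2t)^j·(-1/t^3)^(11-j), with t-exponent 1j − 3(11−j) = 4j − 33.
Set 4j − 33 = -17: j = 4.
C(11,4) = 330; 2^4 = 16; (-1)^7 = -1.
Coefficient = 330 · 16 · (-1) = -5280.

-5280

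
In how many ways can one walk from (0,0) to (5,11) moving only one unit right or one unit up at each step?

Each path is a sequence of 16 steps with 5 rights: C(16,5) = 4368.

4368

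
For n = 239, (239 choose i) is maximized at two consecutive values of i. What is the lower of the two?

119

For odd n = 239, C(239,i) peaks at i = (n−1)/2 and (n+1)/2; the lower is 119.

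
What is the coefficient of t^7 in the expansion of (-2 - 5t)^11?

The general term is C(11,j)·(-2)^j·(-5t)^(11-j); the t^7 term has j = 4.
C(11,4) = 330.
Coefficient = C(11,4) · (-2)^4 · (-5)^7 = 330 · 16 · (-78125) = -412500000.

-412500000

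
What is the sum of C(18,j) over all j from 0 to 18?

Setting x = 1 in (1+x)^18 gives Σ C(18,j) = 2^18 = 262144.

262144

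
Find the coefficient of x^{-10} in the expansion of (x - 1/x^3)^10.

General term: C(10,j)·(x)^j·(-1/x^3)^(10-j), with x-exponent 1j − 3(10−j) = 4j − 30.
Set 4j − 30 = -10: j = 5.
C(10,5) = 252; 1^5 = 1; (-1)^5 = -1.
Coefficient = 252 · 1 · (-1) = -252.

-252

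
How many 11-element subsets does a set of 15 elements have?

1365

C(15,11) = C(15,4) by symmetry.
C(15,4) = (15·14·13·12) / 4! = 32760 / 24 = 1365.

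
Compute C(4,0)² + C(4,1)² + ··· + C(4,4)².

70

By Vandermonde's identity, Σ C(4,k)² = C(8,4) = 70.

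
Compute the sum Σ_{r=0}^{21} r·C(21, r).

Since r·C(21,r) = 21·C(20,r−1), the sum is 21·2^20 = 21·1048576 = 22020096.

22020096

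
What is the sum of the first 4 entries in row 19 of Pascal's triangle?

1160

1 + 19 + 171 + 969 = 1160.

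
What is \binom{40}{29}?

2311801440

C(40,29) = C(40,11) by symmetry.
C(40,11) = (40·39·38·37·36·35·34·33·32·31·30) / 11! = 92279715720192000 / 39916800 = 2311801440.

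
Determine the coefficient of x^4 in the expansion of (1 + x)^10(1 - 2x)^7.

70

Coefficient of x^4 = Σ_{j} C(10,j)·1^j·C(7,4-j)·(-2)^(4-j) for j from 0 to 4.
= 560 + (-2800) + 3780 + (-1680) + 210 = 70.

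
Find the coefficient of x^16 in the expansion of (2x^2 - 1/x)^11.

28160

General term: C(11,j)·(2x^2)^j·(-1/x)^(11-j), with x-exponent 2j − 1(11−j) = 3j − 11.
Set 3j − 11 = 16: j = 9.
C(11,9) = 55; 2^9 = 512; (-1)^2 = 1.
Coefficient = 55 · 512 · 1 = 28160.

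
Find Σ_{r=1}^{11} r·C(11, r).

11264

Since r·C(11,r) = 11·C(10,r−1), the sum is 11·2^10 = 11·1024 = 11264.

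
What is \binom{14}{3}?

C(14,3) = (14·13·12) / 3! = 2184 / 6 = 364.

364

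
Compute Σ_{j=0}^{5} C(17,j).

1 + 17 + 136 + 680 + 2380 + 6188 = 9402.

9402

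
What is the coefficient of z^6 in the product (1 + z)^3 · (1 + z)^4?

7

(1 + z)^3(1 + z)^4 = (1 + z)^7, so the coefficient of z^6 is C(7,6)·1^6 = 7·1 = 7.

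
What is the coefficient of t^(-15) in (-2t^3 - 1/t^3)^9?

General term: C(9,j)·(-2t^3)^j·(-1/t^3)^(9-j), with t-exponent 3j − 3(9−j) = 6j − 27.
Set 6j − 27 = -15: j = 2.
C(9,2) = 36; (-2)^2 = 4; (-1)^7 = -1.
Coefficient = 36 · 4 · (-1) = -144.

-144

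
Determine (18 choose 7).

C(18,7) = (18·17·16·15·14·13·12) / 7! = 160392960 / 5040 = 31824.

31824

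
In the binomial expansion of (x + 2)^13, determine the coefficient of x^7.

The general term is C(13,j)·(x)^j·(2)^(13-j); the x^7 term has j = 7.
C(13,7) = 1716.
Coefficient = C(13,7) · 2^6 = 1716 · 64 = 109824.

109824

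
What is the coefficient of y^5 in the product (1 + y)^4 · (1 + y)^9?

1287

(1 + y)^4(1 + y)^9 = (1 + y)^13, so the coefficient of y^5 is C(13,5)·1^5 = 1287·1 = 1287.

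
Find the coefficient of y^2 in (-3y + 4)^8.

1032192

The general term is C(8,j)·(-3y)^j·(4)^(8-j); the y^2 term has j = 2.
C(8,2) = 28.
Coefficient = C(8,2) · (-3)^2 · 4^6 = 28 · 9 · 4096 = 1032192.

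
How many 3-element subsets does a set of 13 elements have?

286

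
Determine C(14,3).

364

C(14,3) = (14·13·12) / 3! = 2184 / 6 = 364.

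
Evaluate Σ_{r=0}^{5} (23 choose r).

1 + 23 + 253 + 1771 + 8855 + 33649 = 44552.

44552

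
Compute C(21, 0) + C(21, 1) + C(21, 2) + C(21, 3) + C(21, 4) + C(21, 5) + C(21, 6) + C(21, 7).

198440

1 + 21 + 210 + 1330 + 5985 + 20349 + 54264 + 116280 = 198440.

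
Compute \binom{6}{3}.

C(6,3) = (6·5·4) / 3! = 120 / 6 = 20.

20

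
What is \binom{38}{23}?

C(38,23) = C(38,15) by symmetry.
C(38,15) = (38·37·36·35·34·33·32·31·30·29·28·27·26·25·24) / 15! = 20231404874494894080000 / 1307674368000 = 15471286560.

15471286560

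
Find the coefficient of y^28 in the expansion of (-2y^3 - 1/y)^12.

General term: C(12,j)·(-2y^3)^j·(-1/y)^(12-j), with y-exponent 3j − 1(12−j) = 4j − 12.
Set 4j − 12 = 28: j = 10.
C(12,10) = 66; (-2)^10 = 1024; (-1)^2 = 1.
Coefficient = 66 · 1024 · 1 = 67584.

67584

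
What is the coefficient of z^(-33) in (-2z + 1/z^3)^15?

General term: C(15,j)·(-2z)^j·(1/z^3)^(15-j), with z-exponent 1j − 3(15−j) = 4j − 45.
Set 4j − 45 = -33: j = 3.
C(15,3) = 455; (-2)^3 = -8; 1^12 = 1.
Coefficient = 455 · (-8) · 1 = -3640.

-3640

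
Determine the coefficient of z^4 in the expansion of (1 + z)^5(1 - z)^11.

Coefficient of z^4 = Σ_{j} C(5,j)·1^j·C(11,4-j)·(-1)^(4-j) for j from 0 to 4.
= 330 + (-825) + 550 + (-110) + 5 = -50.

-50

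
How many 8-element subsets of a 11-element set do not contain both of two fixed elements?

All 8-subsets: C(11,8) = 165. Those containing both fixed elements: C(9,6) = 84.
165 − 84 = 81.

81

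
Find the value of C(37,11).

C(37,11) = (37·36·35·34·33·32·31·30·29·28·27) / 11! = 34128550732953600 / 39916800 = 854992152.

854992152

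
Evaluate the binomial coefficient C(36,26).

C(36,26) = C(36,10) by symmetry.
C(36,10) = (36·35·34·33·32·31·30·29·28·27) / 10! = 922393263052800 / 3628800 = 254186856.

254186856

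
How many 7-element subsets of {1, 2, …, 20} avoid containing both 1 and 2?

68952

All 7-subsets: C(20,7) = 77520. Those containing both fixed elements: C(18,5) = 8568.
77520 − 8568 = 68952.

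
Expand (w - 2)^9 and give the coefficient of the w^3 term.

5376

The general term is C(9,j)·(w)^j·(-2)^(9-j); the w^3 term has j = 3.
C(9,3) = 84.
Coefficient = C(9,3) · (-2)^6 = 84 · 64 = 5376.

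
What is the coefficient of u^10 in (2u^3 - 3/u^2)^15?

General term: C(15,j)·(2u^3)^j·(-3/u^2)^(15-j), with u-exponent 3j − 2(15−j) = 5j − 30.
Set 5j − 30 = 10: j = 8.
C(15,8) = 6435; 2^8 = 256; (-3)^7 = -2187.
Coefficient = 6435 · 256 · (-2187) = -3602776320.

-3602776320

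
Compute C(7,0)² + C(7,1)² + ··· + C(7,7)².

3432

Σ C(7,j)² is the coefficient of x^7 in (1+x)^7(1+x)^7 = (1+x)^14, i.e. C(14,7) = 3432.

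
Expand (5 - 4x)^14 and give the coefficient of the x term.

The general term is C(14,j)·(5)^j·(-4x)^(14-j); the x^1 term has j = 13.
C(14,13) = 14.
Coefficient = C(14,13) · 5^13 · (-4)^1 = 14 · 1220703125 · (-4) = -68359375000.

-68359375000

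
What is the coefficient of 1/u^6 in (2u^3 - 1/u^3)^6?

60

General term: C(6,j)·(2u^3)^j·(-1/u^3)^(6-j), with u-exponent 3j − 3(6−j) = 6j − 18.
Set 6j − 18 = -6: j = 2.
C(6,2) = 15; 2^2 = 4; (-1)^4 = 1.
Coefficient = 15 · 4 · 1 = 60.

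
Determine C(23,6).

C(23,6) = (23·22·21·20·19·18) / 6! = 72681840 / 720 = 100947.

100947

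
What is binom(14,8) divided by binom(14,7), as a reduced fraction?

C(n,k+1)/C(n,k) = (n−k)/(k+1) = (14−7)/(7+1) = 7/8.

7/8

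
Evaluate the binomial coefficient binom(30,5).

C(30,5) = (30·29·28·27·26) / 5! = 17100720 / 120 = 142506.

142506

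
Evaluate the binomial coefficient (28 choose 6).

C(28,6) = (28·27·26·25·24·23) / 6! = 271252800 / 720 = 376740.

376740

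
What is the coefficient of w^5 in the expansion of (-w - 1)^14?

The general term is C(14,j)·(-w)^j·(-1)^(14-j); the w^5 term has j = 5.
C(14,5) = 2002.
Coefficient = C(14,5) · (-1)^5 · (-1)^9 = 2002 · (-1) · (-1) = 2002.

2002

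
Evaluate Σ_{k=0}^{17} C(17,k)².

Σ C(17,k)² is the coefficient of x^17 in (1+x)^17(1+x)^17 = (1+x)^34, i.e. C(34,17) = 2333606220.

2333606220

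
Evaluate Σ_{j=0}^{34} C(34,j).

17179869184

Setting x = 1 in (1+x)^34 gives Σ C(34,j) = 2^34 = 17179869184.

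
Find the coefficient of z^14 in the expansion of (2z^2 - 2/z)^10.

General term: C(10,j)·(2z^2)^j·(-2/z)^(10-j), with z-exponent 2j − 1(10−j) = 3j − 10.
Set 3j − 10 = 14: j = 8.
C(10,8) = 45; 2^8 = 256; (-2)^2 = 4.
Coefficient = 45 · 256 · 4 = 46080.

46080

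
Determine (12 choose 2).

C(12,2) = (12·11) / 2! = 132 / 2 = 66.

66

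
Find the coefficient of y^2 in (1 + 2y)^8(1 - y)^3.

67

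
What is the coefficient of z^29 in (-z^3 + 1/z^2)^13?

General term: C(13,j)·(-z^3)^j·(1/z^2)^(13-j), with z-exponent 3j − 2(13−j) = 5j − 26.
Set 5j − 26 = 29: j = 11.
C(13,11) = 78; (-1)^11 = -1; 1^2 = 1.
Coefficient = 78 · (-1) · 1 = -78.

-78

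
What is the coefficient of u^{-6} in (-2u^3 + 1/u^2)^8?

General term: C(8,j)·(-2u^3)^j·(1/u^2)^(8-j), with u-exponent 3j − 2(8−j) = 5j − 16.
Set 5j − 16 = -6: j = 2.
C(8,2) = 28; (-2)^2 = 4; 1^6 = 1.
Coefficient = 28 · 4 · 1 = 112.

112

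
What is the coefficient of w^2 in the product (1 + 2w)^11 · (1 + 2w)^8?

(1 + 2w)^11(1 + 2w)^8 = (1 + 2w)^19, so the coefficient of w^2 is C(19,2)·2^2 = 171·4 = 684.

684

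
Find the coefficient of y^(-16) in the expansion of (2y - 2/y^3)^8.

General term: C(8,j)·(2y)^j·(-2/y^3)^(8-j), with y-exponent 1j − 3(8−j) = 4j − 24.
Set 4j − 24 = -16: j = 2.
C(8,2) = 28; 2^2 = 4; (-2)^6 = 64.
Coefficient = 28 · 4 · 64 = 7168.

7168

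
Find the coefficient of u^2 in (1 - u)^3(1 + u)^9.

12

Coefficient of u^2 = Σ_{j} C(3,j)·(-1)^j·C(9,2-j)·1^(2-j) for j from 0 to 2.
= 36 + (-27) + 3 = 12.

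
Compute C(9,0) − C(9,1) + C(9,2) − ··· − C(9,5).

The partial alternating sum Σ_{k=0}^{5} (−1)^k C(9,k) = (−1)^5 C(8,5) = -56.

-56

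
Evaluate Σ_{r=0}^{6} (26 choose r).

1 + 26 + 325 + 2600 + 14950 + 65780 + 230230 = 313912.

313912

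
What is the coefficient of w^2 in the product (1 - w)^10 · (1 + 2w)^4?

Coefficient of w^2 = Σ_{j} C(10,j)·(-1)^j·C(4,2-j)·2^(2-j) for j from 0 to 2.
= 24 + (-80) + 45 = -11.

-11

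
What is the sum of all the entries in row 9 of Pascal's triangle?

512

The entries of row 9 sum to 2^9 = 512.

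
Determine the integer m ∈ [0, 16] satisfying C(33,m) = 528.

C(33,m) increases on 0 ≤ m ≤ 16. C(33,1) = 33 and C(33,2) = 528, so m = 2.

2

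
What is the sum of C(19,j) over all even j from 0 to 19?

262144

Even-j terms of row 19 sum to 2^18 = 262144.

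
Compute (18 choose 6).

18564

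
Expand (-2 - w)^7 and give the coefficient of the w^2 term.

-672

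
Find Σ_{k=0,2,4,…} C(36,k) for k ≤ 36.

Half of (1+1)^36 + (1−1)^36 gives the even-index sum: 2^35 = 34359738368.

34359738368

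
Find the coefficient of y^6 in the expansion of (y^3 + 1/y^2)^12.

924

General term: C(12,j)·(y^3)^j·(1/y^2)^(12-j), with y-exponent 3j − 2(12−j) = 5j − 24.
Set 5j − 24 = 6: j = 6.
C(12,6) = 924; 1^6 = 1; 1^6 = 1.
Coefficient = 924 · 1 · 1 = 924.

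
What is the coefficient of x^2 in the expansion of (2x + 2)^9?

The general term is C(9,j)·(2x)^j·(2)^(9-j); the x^2 term has j = 2.
C(9,2) = 36.
Coefficient = C(9,2) · 2^2 · 2^7 = 36 · 4 · 128 = 18432.

18432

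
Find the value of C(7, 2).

21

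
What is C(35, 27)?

C(35,27) = C(35,8) by symmetry.
C(35,8) = (35·34·33·32·31·30·29·28) / 8! = 948964262400 / 40320 = 23535820.

23535820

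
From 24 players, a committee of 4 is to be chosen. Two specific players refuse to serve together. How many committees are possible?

All 4-subsets: C(24,4) = 10626. Those containing both fixed elements: C(22,2) = 231.
10626 − 231 = 10395.

10395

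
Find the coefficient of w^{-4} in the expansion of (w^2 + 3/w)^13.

General term: C(13,j)·(w^2)^j·(3/w)^(13-j), with w-exponent 2j − 1(13−j) = 3j − 13.
Set 3j − 13 = -4: j = 3.
C(13,3) = 286; 1^3 = 1; 3^10 = 59049.
Coefficient = 286 · 1 · 59049 = 16888014.

16888014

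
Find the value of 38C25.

C(38,25) = C(38,13) by symmetry.
C(38,13) = (38·37·36·35·34·33·32·31·30·29·28·27·26) / 13! = 33719008124158156800 / 6227020800 = 5414950296.

5414950296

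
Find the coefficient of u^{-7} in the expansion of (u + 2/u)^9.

2304

General term: C(9,j)·(u)^j·(2/u)^(9-j), with u-exponent 1j − 1(9−j) = 2j − 9.
Set 2j − 9 = -7: j = 1.
C(9,1) = 9; 1^1 = 1; 2^8 = 256.
Coefficient = 9 · 1 · 256 = 2304.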